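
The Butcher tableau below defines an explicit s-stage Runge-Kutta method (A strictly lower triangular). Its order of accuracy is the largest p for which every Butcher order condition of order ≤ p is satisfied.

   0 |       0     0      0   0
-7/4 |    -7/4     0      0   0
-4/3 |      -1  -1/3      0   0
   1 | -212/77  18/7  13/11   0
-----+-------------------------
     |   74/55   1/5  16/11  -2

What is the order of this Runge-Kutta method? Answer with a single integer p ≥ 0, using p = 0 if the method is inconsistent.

b = (74/55, 1/5, 16/11, -2)
c = (0, -7/4, -4/3, 1)
Ac = (0, 0, 7/12, -401/66)
Σ b_i: 74/55·1 + 1/5·1 + 16/11·1 + (-2)·1 = 1 ✓
b·c: 1/5·(-7/4) + 16/11·(-4/3) + (-2)·1 = -2831/660 ≠ 1/2 ⇒ order 1.

1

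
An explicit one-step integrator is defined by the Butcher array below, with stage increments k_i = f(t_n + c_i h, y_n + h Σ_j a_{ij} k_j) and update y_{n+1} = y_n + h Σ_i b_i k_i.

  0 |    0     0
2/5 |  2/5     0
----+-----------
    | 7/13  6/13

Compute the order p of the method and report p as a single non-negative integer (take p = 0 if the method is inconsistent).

b = (7/13, 6/13)
c = (0, 2/5)
Σ b_i: 7/13·1 + 6/13·1 = 1 ✓
b·c: 6/13·2/5 = 12/65 ≠ 1/2 ⇒ order 1.

1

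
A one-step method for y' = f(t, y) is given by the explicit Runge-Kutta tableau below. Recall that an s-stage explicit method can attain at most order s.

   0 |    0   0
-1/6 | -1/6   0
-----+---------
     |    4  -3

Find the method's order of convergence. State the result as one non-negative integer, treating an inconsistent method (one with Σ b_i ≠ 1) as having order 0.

b = (4, -3)
c = (0, -1/6)
Σ b_i: 4·1 + (-3)·1 = 1 ✓
b·c: (-3)·(-1/6) = 1/2 ✓; 2 stages ⇒ order 2.

2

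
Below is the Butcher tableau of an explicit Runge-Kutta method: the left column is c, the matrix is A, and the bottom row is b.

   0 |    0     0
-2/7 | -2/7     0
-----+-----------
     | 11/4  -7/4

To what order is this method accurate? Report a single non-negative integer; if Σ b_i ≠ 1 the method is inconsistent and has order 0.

b = (11/4, -7/4)
c = (0, -2/7)
Σ b_i: 11/4·1 + (-7/4)·1 = 1 ✓
b·c: (-7/4)·(-2/7) = 1/2 ✓; 2 stages ⇒ order 2.

2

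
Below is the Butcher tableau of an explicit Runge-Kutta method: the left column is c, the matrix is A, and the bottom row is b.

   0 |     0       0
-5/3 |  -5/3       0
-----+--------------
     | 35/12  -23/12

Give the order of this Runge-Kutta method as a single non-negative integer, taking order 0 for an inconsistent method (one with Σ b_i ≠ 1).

b = (35/12, -23/12)
c = (0, -5/3)
Σ b_i: 35/12·1 + (-23/12)·1 = 1 ✓
b·c: (-23/12)·(-5/3) = 115/36 ≠ 1/2 ⇒ order 1.

1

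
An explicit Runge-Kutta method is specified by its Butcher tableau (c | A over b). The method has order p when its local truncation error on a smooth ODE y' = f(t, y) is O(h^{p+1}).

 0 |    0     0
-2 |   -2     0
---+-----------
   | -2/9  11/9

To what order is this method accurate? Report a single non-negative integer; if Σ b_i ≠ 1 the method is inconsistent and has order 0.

b = (-2/9, 11/9)
c = (0, -2)
Σ b_i: (-2/9)·1 + 11/9·1 = 1 ✓
b·c: 11/9·(-2) = -22/9 ≠ 1/2 ⇒ order 1.

1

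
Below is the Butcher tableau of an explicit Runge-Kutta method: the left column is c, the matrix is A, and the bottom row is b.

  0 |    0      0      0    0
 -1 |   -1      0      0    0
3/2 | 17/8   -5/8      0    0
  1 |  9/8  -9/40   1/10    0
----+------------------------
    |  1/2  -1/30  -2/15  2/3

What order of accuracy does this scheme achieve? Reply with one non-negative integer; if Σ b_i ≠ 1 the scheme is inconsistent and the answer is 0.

4

b = (1/2, -1/30, -2/15, 2/3)
c = (0, -1, 3/2, 1)
Ac = (0, 0, 5/8, 3/8)
Σ b_i: 1/2·1 + (-1/30)·1 + (-2/15)·1 + 2/3·1 = 1 ✓
b·c: (-1/30)·(-1) + (-2/15)·3/2 + 2/3·1 = 1/2 ✓
b·c²: (-1/30)·1 + (-2/15)·9/4 + 2/3·1 = 1/3 ✓
b·Ac: (-2/15)·5/8 + 2/3·3/8 = 1/6 ✓
b·c³: (-1/30)·(-1) + (-2/15)·27/8 + 2/3·1 = 1/4 ✓
b·(c∘Ac): (-2/15)·15/16 + 2/3·3/8 = 1/8 ✓
b·Ac²: (-2/15)·(-5/8) = 1/12 ✓
b·A²c: 2/3·1/16 = 1/24 ✓; 4 stages ⇒ order 4.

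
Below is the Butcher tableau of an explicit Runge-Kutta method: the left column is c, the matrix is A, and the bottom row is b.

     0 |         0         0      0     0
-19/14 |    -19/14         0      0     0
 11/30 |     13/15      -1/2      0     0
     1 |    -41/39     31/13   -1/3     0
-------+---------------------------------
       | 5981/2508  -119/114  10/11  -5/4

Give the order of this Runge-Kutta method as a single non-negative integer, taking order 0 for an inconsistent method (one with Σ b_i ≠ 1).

b = (5981/2508, -119/114, 10/11, -5/4)
c = (0, -19/14, 11/30, 1)
Ac = (0, 0, 19/28, -13753/4095)
Σ b_i: 5981/2508·1 + (-119/114)·1 + 10/11·1 + (-5/4)·1 = 1 ✓
b·c: (-119/114)·(-19/14) + 10/11·11/30 + (-5/4)·1 = 1/2 ✓
b·c²: (-119/114)·361/196 + 10/11·121/900 + (-5/4)·1 = -7687/2520 ≠ 1/3 ⇒ order 2.
b·Ac: 10/11·19/28 + (-5/4)·(-13753/4095) = 173513/36036 ≠ 1/6

2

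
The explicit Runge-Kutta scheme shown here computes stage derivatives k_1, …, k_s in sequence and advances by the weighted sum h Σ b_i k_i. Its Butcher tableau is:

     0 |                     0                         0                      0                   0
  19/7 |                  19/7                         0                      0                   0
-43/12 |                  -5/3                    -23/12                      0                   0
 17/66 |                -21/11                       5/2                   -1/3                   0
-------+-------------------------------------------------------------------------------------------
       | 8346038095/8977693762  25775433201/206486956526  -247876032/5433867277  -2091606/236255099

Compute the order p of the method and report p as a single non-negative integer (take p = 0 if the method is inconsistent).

3

b = (8346038095/8977693762, 25775433201/206486956526, -247876032/5433867277, -2091606/236255099)
c = (0, 19/7, -43/12, 17/66)
Ac = (0, 0, -437/84, 2011/252)
Σ b_i: 8346038095/8977693762·1 + 25775433201/206486956526·1 + (-247876032/5433867277)·1 + (-2091606/236255099)·1 = 1 ✓
b·c: 25775433201/206486956526·19/7 + (-247876032/5433867277)·(-43/12) + (-2091606/236255099)·17/66 = 1/2 ✓
b·c²: 25775433201/206486956526·361/49 + (-247876032/5433867277)·1849/144 + (-2091606/236255099)·289/4356 = 1/3 ✓
b·Ac: (-247876032/5433867277)·(-437/84) + (-2091606/236255099)·2011/252 = 1/6 ✓
b·c³: 25775433201/206486956526·6859/343 + (-247876032/5433867277)·(-79507/1728) + (-2091606/236255099)·4913/287496 = 3009215802455/654899134428 ≠ 1/4 ⇒ order 3.
b·(c∘Ac): (-247876032/5433867277)·18791/1008 + (-2091606/236255099)·34187/16632 = -51712099753/59536284948 ≠ 1/8
b·Ac²: (-247876032/5433867277)·(-8303/588) + (-2091606/236255099)·299279/21168 = 61795789519/119072569896 ≠ 1/12
b·A²c: (-2091606/236255099)·437/252 = -152338637/9922714158 ≠ 1/24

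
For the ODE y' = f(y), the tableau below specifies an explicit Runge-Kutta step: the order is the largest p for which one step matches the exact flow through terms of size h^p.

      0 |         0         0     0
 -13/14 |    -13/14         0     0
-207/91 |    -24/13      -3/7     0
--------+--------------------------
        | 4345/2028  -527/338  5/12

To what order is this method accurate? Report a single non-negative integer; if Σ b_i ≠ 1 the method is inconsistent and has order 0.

2

b = (4345/2028, -527/338, 5/12)
c = (0, -13/14, -207/91)
Ac = (0, 0, 39/98)
Σ b_i: 4345/2028·1 + (-527/338)·1 + 5/12·1 = 1 ✓
b·c: (-527/338)·(-13/14) + 5/12·(-207/91) = 1/2 ✓
b·c²: (-527/338)·169/196 + 5/12·42849/8281 = 7681/9464 ≠ 1/3 ⇒ order 2.
b·Ac: 5/12·39/98 = 65/392 ≠ 1/6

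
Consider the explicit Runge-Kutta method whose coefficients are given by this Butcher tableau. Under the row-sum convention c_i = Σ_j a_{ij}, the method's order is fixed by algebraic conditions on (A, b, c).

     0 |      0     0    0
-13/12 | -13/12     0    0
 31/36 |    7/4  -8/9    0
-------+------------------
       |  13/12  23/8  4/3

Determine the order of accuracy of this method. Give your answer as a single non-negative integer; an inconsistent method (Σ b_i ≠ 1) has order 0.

b = (13/12, 23/8, 4/3)
c = (0, -13/12, 31/36)
Ac = (0, 0, 26/27)
Σ b_i: 13/12·1 + 23/8·1 + 4/3·1 = 127/24 ≠ 1 ⇒ order 0.

0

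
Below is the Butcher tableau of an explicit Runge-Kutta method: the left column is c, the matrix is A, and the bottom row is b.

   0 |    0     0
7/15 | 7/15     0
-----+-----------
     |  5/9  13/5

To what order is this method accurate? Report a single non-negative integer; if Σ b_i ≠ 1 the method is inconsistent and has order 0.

b = (5/9, 13/5)
c = (0, 7/15)
Σ b_i: 5/9·1 + 13/5·1 = 142/45 ≠ 1 ⇒ order 0.

0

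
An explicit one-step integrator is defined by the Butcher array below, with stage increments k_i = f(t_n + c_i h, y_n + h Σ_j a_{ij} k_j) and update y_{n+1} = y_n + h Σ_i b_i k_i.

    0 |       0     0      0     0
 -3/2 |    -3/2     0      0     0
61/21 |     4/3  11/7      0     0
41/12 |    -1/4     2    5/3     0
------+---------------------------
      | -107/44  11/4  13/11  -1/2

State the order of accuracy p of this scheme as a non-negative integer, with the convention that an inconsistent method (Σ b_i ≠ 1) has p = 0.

b = (-107/44, 11/4, 13/11, -1/2)
c = (0, -3/2, 61/21, 41/12)
Ac = (0, 0, -33/14, 116/63)
Σ b_i: (-107/44)·1 + 11/4·1 + 13/11·1 + (-1/2)·1 = 1 ✓
b·c: 11/4·(-3/2) + 13/11·61/21 + (-1/2)·41/12 = -1109/462 ≠ 1/2 ⇒ order 1.

1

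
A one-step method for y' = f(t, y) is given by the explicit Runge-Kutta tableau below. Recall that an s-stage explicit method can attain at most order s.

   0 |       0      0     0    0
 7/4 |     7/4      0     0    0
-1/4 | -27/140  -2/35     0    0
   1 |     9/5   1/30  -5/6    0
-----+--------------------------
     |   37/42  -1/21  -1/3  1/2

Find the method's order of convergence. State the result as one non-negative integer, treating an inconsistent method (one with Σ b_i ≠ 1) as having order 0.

b = (37/42, -1/21, -1/3, 1/2)
c = (0, 7/4, -1/4, 1)
Ac = (0, 0, -1/10, 4/15)
Σ b_i: 37/42·1 + (-1/21)·1 + (-1/3)·1 + 1/2·1 = 1 ✓
b·c: (-1/21)·7/4 + (-1/3)·(-1/4) + 1/2·1 = 1/2 ✓
b·c²: (-1/21)·49/16 + (-1/3)·1/16 + 1/2·1 = 1/3 ✓
b·Ac: (-1/3)·(-1/10) + 1/2·4/15 = 1/6 ✓
b·c³: (-1/21)·343/64 + (-1/3)·(-1/64) + 1/2·1 = 1/4 ✓
b·(c∘Ac): (-1/3)·1/40 + 1/2·4/15 = 1/8 ✓
b·Ac²: (-1/3)·(-7/40) + 1/2·1/20 = 1/12 ✓
b·A²c: 1/2·1/12 = 1/24 ✓; 4 stages ⇒ order 4.

4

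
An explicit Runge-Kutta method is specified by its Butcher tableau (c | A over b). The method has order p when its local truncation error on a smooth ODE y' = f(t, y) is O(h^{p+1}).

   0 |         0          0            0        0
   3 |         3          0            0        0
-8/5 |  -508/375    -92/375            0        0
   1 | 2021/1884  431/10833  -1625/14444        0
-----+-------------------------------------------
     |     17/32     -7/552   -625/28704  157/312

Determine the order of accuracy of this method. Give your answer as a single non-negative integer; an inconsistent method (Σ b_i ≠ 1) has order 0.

4

b = (17/32, -7/552, -625/28704, 157/312)
c = (0, 3, -8/5, 1)
Ac = (0, 0, -92/125, 47/157)
Σ b_i: 17/32·1 + (-7/552)·1 + (-625/28704)·1 + 157/312·1 = 1 ✓
b·c: (-7/552)·3 + (-625/28704)·(-8/5) + 157/312·1 = 1/2 ✓
b·c²: (-7/552)·9 + (-625/28704)·64/25 + 157/312·1 = 1/3 ✓
b·Ac: (-625/28704)·(-92/125) + 157/312·47/157 = 1/6 ✓
b·c³: (-7/552)·27 + (-625/28704)·(-512/125) + 157/312·1 = 1/4 ✓
b·(c∘Ac): (-625/28704)·736/625 + 157/312·47/157 = 1/8 ✓
b·Ac²: (-625/28704)·(-276/125) + 157/312·11/157 = 1/12 ✓
b·A²c: 157/312·13/157 = 1/24 ✓; 4 stages ⇒ order 4.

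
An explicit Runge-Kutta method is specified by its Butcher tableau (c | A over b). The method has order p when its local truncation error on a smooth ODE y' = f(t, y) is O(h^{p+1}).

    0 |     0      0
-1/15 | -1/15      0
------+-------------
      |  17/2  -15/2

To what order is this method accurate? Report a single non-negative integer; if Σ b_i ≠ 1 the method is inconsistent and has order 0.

b = (17/2, -15/2)
c = (0, -1/15)
Σ b_i: 17/2·1 + (-15/2)·1 = 1 ✓
b·c: (-15/2)·(-1/15) = 1/2 ✓; 2 stages ⇒ order 2.

2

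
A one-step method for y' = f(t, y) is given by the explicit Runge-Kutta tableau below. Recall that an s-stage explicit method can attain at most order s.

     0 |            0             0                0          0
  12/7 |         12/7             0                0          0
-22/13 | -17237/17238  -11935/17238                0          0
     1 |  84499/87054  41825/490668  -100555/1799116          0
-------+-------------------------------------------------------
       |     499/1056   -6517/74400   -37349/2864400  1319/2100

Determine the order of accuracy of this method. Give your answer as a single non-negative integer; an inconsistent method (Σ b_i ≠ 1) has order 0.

b = (499/1056, -6517/74400, -37349/2864400, 1319/2100)
c = (0, 12/7, -22/13, 1)
Ac = (0, 0, -3410/2873, 635/2638)
Σ b_i: 499/1056·1 + (-6517/74400)·1 + (-37349/2864400)·1 + 1319/2100·1 = 1 ✓
b·c: (-6517/74400)·12/7 + (-37349/2864400)·(-22/13) + 1319/2100·1 = 1/2 ✓
b·c²: (-6517/74400)·144/49 + (-37349/2864400)·484/169 + 1319/2100·1 = 1/3 ✓
b·Ac: (-37349/2864400)·(-3410/2873) + 1319/2100·635/2638 = 1/6 ✓
b·c³: (-6517/74400)·1728/343 + (-37349/2864400)·(-10648/2197) + 1319/2100·1 = 1/4 ✓
b·(c∘Ac): (-37349/2864400)·75020/37349 + 1319/2100·635/2638 = 1/8 ✓
b·Ac²: (-37349/2864400)·(-40920/20111) + 1319/2100·835/9233 = 1/12 ✓
b·A²c: 1319/2100·175/2638 = 1/24 ✓; 4 stages ⇒ order 4.

4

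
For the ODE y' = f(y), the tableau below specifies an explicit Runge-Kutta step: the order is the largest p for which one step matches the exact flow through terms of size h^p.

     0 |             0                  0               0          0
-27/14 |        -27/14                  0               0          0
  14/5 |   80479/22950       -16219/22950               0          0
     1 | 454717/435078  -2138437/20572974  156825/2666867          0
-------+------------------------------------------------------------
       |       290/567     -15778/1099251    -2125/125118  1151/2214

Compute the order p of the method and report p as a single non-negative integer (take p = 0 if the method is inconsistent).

4

b = (290/567, -15778/1099251, -2125/125118, 1151/2214)
c = (0, -27/14, 14/5, 1)
Ac = (0, 0, 2317/1700, 1681/4604)
Σ b_i: 290/567·1 + (-15778/1099251)·1 + (-2125/125118)·1 + 1151/2214·1 = 1 ✓
b·c: (-15778/1099251)·(-27/14) + (-2125/125118)·14/5 + 1151/2214·1 = 1/2 ✓
b·c²: (-15778/1099251)·729/196 + (-2125/125118)·196/25 + 1151/2214·1 = 1/3 ✓
b·Ac: (-2125/125118)·2317/1700 + 1151/2214·1681/4604 = 1/6 ✓
b·c³: (-15778/1099251)·(-19683/2744) + (-2125/125118)·2744/125 + 1151/2214·1 = 1/4 ✓
b·(c∘Ac): (-2125/125118)·16219/4250 + 1151/2214·1681/4604 = 1/8 ✓
b·Ac²: (-2125/125118)·(-8937/3400) + 1151/2214·4797/64456 = 1/12 ✓
b·A²c: 1151/2214·369/4604 = 1/24 ✓; 4 stages ⇒ order 4.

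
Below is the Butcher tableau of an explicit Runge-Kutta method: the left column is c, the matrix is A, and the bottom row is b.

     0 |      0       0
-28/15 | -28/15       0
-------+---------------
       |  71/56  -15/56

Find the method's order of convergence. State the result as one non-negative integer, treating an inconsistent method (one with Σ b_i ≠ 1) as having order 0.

b = (71/56, -15/56)
c = (0, -28/15)
Σ b_i: 71/56·1 + (-15/56)·1 = 1 ✓
b·c: (-15/56)·(-28/15) = 1/2 ✓; 2 stages ⇒ order 2.

2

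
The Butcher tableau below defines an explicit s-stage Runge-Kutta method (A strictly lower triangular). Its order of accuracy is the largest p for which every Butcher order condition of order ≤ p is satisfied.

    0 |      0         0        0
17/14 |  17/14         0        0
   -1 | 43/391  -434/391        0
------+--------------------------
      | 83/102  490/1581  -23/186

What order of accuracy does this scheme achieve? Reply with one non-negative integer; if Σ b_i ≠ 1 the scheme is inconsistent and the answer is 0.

b = (83/102, 490/1581, -23/186)
c = (0, 17/14, -1)
Ac = (0, 0, -31/23)
Σ b_i: 83/102·1 + 490/1581·1 + (-23/186)·1 = 1 ✓
b·c: 490/1581·17/14 + (-23/186)·(-1) = 1/2 ✓
b·c²: 490/1581·289/196 + (-23/186)·1 = 1/3 ✓
b·Ac: (-23/186)·(-31/23) = 1/6 ✓; 3 stages ⇒ order 3.

3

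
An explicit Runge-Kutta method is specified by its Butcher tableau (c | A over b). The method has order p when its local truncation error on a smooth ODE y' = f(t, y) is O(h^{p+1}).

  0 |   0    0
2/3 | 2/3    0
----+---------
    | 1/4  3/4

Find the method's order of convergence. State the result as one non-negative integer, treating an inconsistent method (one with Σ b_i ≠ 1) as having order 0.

2

b = (1/4, 3/4)
c = (0, 2/3)
Σ b_i: 1/4·1 + 3/4·1 = 1 ✓
b·c: 3/4·2/3 = 1/2 ✓; 2 stages ⇒ order 2.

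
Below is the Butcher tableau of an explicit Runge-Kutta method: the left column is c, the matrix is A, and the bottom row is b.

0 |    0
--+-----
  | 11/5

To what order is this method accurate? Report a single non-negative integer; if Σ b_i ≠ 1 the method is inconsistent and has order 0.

0

b = (11/5)
c = (0)
Σ b_i: 11/5·1 = 11/5 ≠ 1 ⇒ order 0.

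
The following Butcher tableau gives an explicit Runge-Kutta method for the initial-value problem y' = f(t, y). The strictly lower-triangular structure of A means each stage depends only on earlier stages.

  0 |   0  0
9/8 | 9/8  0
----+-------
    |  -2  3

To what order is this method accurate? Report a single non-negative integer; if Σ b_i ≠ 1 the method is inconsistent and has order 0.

1

b = (-2, 3)
c = (0, 9/8)
Σ b_i: (-2)·1 + 3·1 = 1 ✓
b·c: 3·9/8 = 27/8 ≠ 1/2 ⇒ order 1.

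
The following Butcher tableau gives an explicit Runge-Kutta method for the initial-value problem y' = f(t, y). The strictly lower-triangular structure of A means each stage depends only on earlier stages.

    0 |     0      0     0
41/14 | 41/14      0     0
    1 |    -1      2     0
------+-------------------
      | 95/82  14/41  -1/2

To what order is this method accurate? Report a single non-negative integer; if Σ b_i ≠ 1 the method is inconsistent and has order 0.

2

b = (95/82, 14/41, -1/2)
c = (0, 41/14, 1)
Ac = (0, 0, 41/7)
Σ b_i: 95/82·1 + 14/41·1 + (-1/2)·1 = 1 ✓
b·c: 14/41·41/14 + (-1/2)·1 = 1/2 ✓
b·c²: 14/41·1681/196 + (-1/2)·1 = 17/7 ≠ 1/3 ⇒ order 2.
b·Ac: (-1/2)·41/7 = -41/14 ≠ 1/6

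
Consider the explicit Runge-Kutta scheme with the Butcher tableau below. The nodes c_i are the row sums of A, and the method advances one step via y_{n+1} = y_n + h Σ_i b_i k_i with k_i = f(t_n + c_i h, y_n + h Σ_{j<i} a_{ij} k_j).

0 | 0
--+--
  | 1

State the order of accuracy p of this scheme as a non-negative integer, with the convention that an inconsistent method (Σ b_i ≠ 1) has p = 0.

b = (1)
c = (0)
Σ b_i: 1·1 = 1 ✓; 1 stage ⇒ order 1.

1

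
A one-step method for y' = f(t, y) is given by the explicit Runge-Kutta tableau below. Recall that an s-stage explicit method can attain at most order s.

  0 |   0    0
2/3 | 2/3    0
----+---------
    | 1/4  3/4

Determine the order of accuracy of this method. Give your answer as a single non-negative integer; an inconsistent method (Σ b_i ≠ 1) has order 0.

b = (1/4, 3/4)
c = (0, 2/3)
Σ b_i: 1/4·1 + 3/4·1 = 1 ✓
b·c: 3/4·2/3 = 1/2 ✓; 2 stages ⇒ order 2.

2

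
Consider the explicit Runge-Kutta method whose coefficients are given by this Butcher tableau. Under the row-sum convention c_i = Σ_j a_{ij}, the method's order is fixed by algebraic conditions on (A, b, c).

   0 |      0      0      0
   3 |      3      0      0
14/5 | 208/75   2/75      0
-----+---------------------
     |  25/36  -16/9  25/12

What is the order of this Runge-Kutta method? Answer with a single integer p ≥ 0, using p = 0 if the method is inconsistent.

3

b = (25/36, -16/9, 25/12)
c = (0, 3, 14/5)
Ac = (0, 0, 2/25)
Σ b_i: 25/36·1 + (-16/9)·1 + 25/12·1 = 1 ✓
b·c: (-16/9)·3 + 25/12·14/5 = 1/2 ✓
b·c²: (-16/9)·9 + 25/12·196/25 = 1/3 ✓
b·Ac: 25/12·2/25 = 1/6 ✓; 3 stages ⇒ order 3.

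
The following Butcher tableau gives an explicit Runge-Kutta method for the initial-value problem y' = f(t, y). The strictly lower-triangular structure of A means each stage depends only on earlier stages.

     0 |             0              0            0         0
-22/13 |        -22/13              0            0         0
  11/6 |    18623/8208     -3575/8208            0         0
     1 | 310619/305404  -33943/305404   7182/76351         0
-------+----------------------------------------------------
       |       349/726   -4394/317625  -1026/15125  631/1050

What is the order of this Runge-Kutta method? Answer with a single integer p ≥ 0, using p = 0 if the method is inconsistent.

4

b = (349/726, -4394/317625, -1026/15125, 631/1050)
c = (0, -22/13, 11/6, 1)
Ac = (0, 0, 3025/4104, 455/1262)
Σ b_i: 349/726·1 + (-4394/317625)·1 + (-1026/15125)·1 + 631/1050·1 = 1 ✓
b·c: (-4394/317625)·(-22/13) + (-1026/15125)·11/6 + 631/1050·1 = 1/2 ✓
b·c²: (-4394/317625)·484/169 + (-1026/15125)·121/36 + 631/1050·1 = 1/3 ✓
b·Ac: (-1026/15125)·3025/4104 + 631/1050·455/1262 = 1/6 ✓
b·c³: (-4394/317625)·(-10648/2197) + (-1026/15125)·1331/216 + 631/1050·1 = 1/4 ✓
b·(c∘Ac): (-1026/15125)·33275/24624 + 631/1050·455/1262 = 1/8 ✓
b·Ac²: (-1026/15125)·(-33275/26676) + 631/1050·(-35/16406) = 1/12 ✓
b·A²c: 631/1050·175/2524 = 1/24 ✓; 4 stages ⇒ order 4.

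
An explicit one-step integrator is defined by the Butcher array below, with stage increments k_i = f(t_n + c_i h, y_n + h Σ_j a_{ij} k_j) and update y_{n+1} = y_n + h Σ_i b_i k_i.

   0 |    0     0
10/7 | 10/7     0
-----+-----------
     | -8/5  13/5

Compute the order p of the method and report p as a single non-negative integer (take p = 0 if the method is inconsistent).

b = (-8/5, 13/5)
c = (0, 10/7)
Σ b_i: (-8/5)·1 + 13/5·1 = 1 ✓
b·c: 13/5·10/7 = 26/7 ≠ 1/2 ⇒ order 1.

1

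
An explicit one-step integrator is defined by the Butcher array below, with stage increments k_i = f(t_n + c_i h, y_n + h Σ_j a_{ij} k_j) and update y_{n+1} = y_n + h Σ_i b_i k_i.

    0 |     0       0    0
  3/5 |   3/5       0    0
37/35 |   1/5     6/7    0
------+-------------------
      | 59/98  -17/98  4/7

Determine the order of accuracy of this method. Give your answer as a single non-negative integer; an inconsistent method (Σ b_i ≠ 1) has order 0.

b = (59/98, -17/98, 4/7)
c = (0, 3/5, 37/35)
Ac = (0, 0, 18/35)
Σ b_i: 59/98·1 + (-17/98)·1 + 4/7·1 = 1 ✓
b·c: (-17/98)·3/5 + 4/7·37/35 = 1/2 ✓
b·c²: (-17/98)·9/25 + 4/7·1369/1225 = 9881/17150 ≠ 1/3 ⇒ order 2.
b·Ac: 4/7·18/35 = 72/245 ≠ 1/6

2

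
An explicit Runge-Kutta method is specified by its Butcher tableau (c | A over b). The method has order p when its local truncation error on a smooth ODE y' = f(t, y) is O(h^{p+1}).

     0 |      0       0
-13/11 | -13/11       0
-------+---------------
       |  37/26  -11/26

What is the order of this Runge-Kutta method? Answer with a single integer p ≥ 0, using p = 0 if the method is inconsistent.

b = (37/26, -11/26)
c = (0, -13/11)
Σ b_i: 37/26·1 + (-11/26)·1 = 1 ✓
b·c: (-11/26)·(-13/11) = 1/2 ✓; 2 stages ⇒ order 2.

2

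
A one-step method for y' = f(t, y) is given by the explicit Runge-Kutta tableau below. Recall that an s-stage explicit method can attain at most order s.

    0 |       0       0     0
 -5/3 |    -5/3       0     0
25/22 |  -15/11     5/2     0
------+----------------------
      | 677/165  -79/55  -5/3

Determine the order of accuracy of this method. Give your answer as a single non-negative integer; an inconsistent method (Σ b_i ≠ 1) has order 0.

2

b = (677/165, -79/55, -5/3)
c = (0, -5/3, 25/22)
Ac = (0, 0, -25/6)
Σ b_i: 677/165·1 + (-79/55)·1 + (-5/3)·1 = 1 ✓
b·c: (-79/55)·(-5/3) + (-5/3)·25/22 = 1/2 ✓
b·c²: (-79/55)·25/9 + (-5/3)·625/484 = -26755/4356 ≠ 1/3 ⇒ order 2.
b·Ac: (-5/3)·(-25/6) = 125/18 ≠ 1/6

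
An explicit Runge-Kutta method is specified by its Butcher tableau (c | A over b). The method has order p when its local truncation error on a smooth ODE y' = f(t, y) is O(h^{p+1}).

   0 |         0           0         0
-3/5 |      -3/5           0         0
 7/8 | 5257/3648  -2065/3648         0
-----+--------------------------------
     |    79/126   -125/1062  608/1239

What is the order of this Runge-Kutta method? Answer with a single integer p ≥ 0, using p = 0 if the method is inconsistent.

b = (79/126, -125/1062, 608/1239)
c = (0, -3/5, 7/8)
Ac = (0, 0, 413/1216)
Σ b_i: 79/126·1 + (-125/1062)·1 + 608/1239·1 = 1 ✓
b·c: (-125/1062)·(-3/5) + 608/1239·7/8 = 1/2 ✓
b·c²: (-125/1062)·9/25 + 608/1239·49/64 = 1/3 ✓
b·Ac: 608/1239·413/1216 = 1/6 ✓; 3 stages ⇒ order 3.

3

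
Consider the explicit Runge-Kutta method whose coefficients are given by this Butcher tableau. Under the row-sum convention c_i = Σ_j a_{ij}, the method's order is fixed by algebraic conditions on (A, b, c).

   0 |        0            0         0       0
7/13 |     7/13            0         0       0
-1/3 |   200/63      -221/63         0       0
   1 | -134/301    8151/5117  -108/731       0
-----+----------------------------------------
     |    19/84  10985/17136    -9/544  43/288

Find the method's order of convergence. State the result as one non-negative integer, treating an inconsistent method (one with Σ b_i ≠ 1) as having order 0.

4

b = (19/84, 10985/17136, -9/544, 43/288)
c = (0, 7/13, -1/3, 1)
Ac = (0, 0, -17/9, 39/43)
Σ b_i: 19/84·1 + 10985/17136·1 + (-9/544)·1 + 43/288·1 = 1 ✓
b·c: 10985/17136·7/13 + (-9/544)·(-1/3) + 43/288·1 = 1/2 ✓
b·c²: 10985/17136·49/169 + (-9/544)·1/9 + 43/288·1 = 1/3 ✓
b·Ac: (-9/544)·(-17/9) + 43/288·39/43 = 1/6 ✓
b·c³: 10985/17136·343/2197 + (-9/544)·(-1/27) + 43/288·1 = 1/4 ✓
b·(c∘Ac): (-9/544)·17/27 + 43/288·39/43 = 1/8 ✓
b·Ac²: (-9/544)·(-119/117) + 43/288·249/559 = 1/12 ✓
b·A²c: 43/288·12/43 = 1/24 ✓; 4 stages ⇒ order 4.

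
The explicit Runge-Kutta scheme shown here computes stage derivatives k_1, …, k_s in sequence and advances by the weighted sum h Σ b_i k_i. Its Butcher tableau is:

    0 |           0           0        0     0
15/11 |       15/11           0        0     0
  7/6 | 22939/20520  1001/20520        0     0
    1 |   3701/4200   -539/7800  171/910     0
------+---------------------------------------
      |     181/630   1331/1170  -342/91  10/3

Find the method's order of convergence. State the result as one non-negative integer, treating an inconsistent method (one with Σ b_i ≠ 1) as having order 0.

b = (181/630, 1331/1170, -342/91, 10/3)
c = (0, 15/11, 7/6, 1)
Ac = (0, 0, 91/1368, 1/8)
Σ b_i: 181/630·1 + 1331/1170·1 + (-342/91)·1 + 10/3·1 = 1 ✓
b·c: 1331/1170·15/11 + (-342/91)·7/6 + 10/3·1 = 1/2 ✓
b·c²: 1331/1170·225/121 + (-342/91)·49/36 + 10/3·1 = 1/3 ✓
b·Ac: (-342/91)·91/1368 + 10/3·1/8 = 1/6 ✓
b·c³: 1331/1170·3375/1331 + (-342/91)·343/216 + 10/3·1 = 1/4 ✓
b·(c∘Ac): (-342/91)·637/8208 + 10/3·1/8 = 1/8 ✓
b·Ac²: (-342/91)·455/5016 + 10/3·7/55 = 1/12 ✓
b·A²c: 10/3·1/80 = 1/24 ✓; 4 stages ⇒ order 4.

4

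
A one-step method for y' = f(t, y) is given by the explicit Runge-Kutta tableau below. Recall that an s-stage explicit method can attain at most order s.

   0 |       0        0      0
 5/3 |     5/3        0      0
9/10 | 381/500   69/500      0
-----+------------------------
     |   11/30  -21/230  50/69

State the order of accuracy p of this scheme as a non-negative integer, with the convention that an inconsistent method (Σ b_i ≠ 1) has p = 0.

b = (11/30, -21/230, 50/69)
c = (0, 5/3, 9/10)
Ac = (0, 0, 23/100)
Σ b_i: 11/30·1 + (-21/230)·1 + 50/69·1 = 1 ✓
b·c: (-21/230)·5/3 + 50/69·9/10 = 1/2 ✓
b·c²: (-21/230)·25/9 + 50/69·81/100 = 1/3 ✓
b·Ac: 50/69·23/100 = 1/6 ✓; 3 stages ⇒ order 3.

3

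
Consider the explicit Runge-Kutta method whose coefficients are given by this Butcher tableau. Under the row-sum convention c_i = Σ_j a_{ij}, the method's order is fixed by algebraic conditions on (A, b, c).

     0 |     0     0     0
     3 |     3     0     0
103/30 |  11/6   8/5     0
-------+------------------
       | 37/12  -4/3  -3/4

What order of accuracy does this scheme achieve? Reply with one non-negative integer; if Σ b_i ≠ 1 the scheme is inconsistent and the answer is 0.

1

b = (37/12, -4/3, -3/4)
c = (0, 3, 103/30)
Ac = (0, 0, 24/5)
Σ b_i: 37/12·1 + (-4/3)·1 + (-3/4)·1 = 1 ✓
b·c: (-4/3)·3 + (-3/4)·103/30 = -263/40 ≠ 1/2 ⇒ order 1.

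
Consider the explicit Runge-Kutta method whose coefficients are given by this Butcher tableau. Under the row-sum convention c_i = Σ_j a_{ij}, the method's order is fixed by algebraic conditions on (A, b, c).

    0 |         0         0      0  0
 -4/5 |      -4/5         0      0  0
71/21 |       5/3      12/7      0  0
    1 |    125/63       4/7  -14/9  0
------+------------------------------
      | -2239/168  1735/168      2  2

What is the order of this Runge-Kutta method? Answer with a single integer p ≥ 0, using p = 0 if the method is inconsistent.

b = (-2239/168, 1735/168, 2, 2)
c = (0, -4/5, 71/21, 1)
Ac = (0, 0, -48/35, -5402/945)
Σ b_i: (-2239/168)·1 + 1735/168·1 + 2·1 + 2·1 = 1 ✓
b·c: 1735/168·(-4/5) + 2·71/21 + 2·1 = 1/2 ✓
b·c²: 1735/168·16/25 + 2·5041/441 + 2·1 = 69394/2205 ≠ 1/3 ⇒ order 2.
b·Ac: 2·(-48/35) + 2·(-5402/945) = -13396/945 ≠ 1/6

2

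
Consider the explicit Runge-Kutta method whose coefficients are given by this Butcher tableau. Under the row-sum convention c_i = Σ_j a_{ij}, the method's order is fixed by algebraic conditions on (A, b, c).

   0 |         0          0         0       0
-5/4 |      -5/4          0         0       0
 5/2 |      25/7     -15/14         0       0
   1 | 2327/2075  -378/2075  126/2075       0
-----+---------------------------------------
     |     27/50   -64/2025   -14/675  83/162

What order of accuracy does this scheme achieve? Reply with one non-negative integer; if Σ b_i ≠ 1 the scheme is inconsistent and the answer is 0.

4

b = (27/50, -64/2025, -14/675, 83/162)
c = (0, -5/4, 5/2, 1)
Ac = (0, 0, 75/56, 63/166)
Σ b_i: 27/50·1 + (-64/2025)·1 + (-14/675)·1 + 83/162·1 = 1 ✓
b·c: (-64/2025)·(-5/4) + (-14/675)·5/2 + 83/162·1 = 1/2 ✓
b·c²: (-64/2025)·25/16 + (-14/675)·25/4 + 83/162·1 = 1/3 ✓
b·Ac: (-14/675)·75/56 + 83/162·63/166 = 1/6 ✓
b·c³: (-64/2025)·(-125/64) + (-14/675)·125/8 + 83/162·1 = 1/4 ✓
b·(c∘Ac): (-14/675)·375/112 + 83/162·63/166 = 1/8 ✓
b·Ac²: (-14/675)·(-375/224) + 83/162·63/664 = 1/12 ✓
b·A²c: 83/162·27/332 = 1/24 ✓; 4 stages ⇒ order 4.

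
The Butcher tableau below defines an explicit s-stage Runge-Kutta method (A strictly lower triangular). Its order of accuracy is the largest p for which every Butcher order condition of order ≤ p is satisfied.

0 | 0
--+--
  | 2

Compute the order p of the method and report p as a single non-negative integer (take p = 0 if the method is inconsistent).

0

b = (2)
c = (0)
Σ b_i: 2·1 = 2 ≠ 1 ⇒ order 0.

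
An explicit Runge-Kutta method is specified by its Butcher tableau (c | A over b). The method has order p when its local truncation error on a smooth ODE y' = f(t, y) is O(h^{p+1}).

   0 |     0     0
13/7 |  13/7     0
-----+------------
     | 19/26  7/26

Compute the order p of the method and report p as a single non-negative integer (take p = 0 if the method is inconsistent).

b = (19/26, 7/26)
c = (0, 13/7)
Σ b_i: 19/26·1 + 7/26·1 = 1 ✓
b·c: 7/26·13/7 = 1/2 ✓; 2 stages ⇒ order 2.

2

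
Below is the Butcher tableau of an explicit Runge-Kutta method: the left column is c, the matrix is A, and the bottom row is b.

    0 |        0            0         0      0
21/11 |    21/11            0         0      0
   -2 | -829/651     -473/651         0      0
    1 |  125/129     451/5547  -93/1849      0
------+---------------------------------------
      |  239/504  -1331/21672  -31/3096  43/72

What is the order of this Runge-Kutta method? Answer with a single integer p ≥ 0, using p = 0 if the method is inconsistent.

4

b = (239/504, -1331/21672, -31/3096, 43/72)
c = (0, 21/11, -2, 1)
Ac = (0, 0, -43/31, 11/43)
Σ b_i: 239/504·1 + (-1331/21672)·1 + (-31/3096)·1 + 43/72·1 = 1 ✓
b·c: (-1331/21672)·21/11 + (-31/3096)·(-2) + 43/72·1 = 1/2 ✓
b·c²: (-1331/21672)·441/121 + (-31/3096)·4 + 43/72·1 = 1/3 ✓
b·Ac: (-31/3096)·(-43/31) + 43/72·11/43 = 1/6 ✓
b·c³: (-1331/21672)·9261/1331 + (-31/3096)·(-8) + 43/72·1 = 1/4 ✓
b·(c∘Ac): (-31/3096)·86/31 + 43/72·11/43 = 1/8 ✓
b·Ac²: (-31/3096)·(-903/341) + 43/72·45/473 = 1/12 ✓
b·A²c: 43/72·3/43 = 1/24 ✓; 4 stages ⇒ order 4.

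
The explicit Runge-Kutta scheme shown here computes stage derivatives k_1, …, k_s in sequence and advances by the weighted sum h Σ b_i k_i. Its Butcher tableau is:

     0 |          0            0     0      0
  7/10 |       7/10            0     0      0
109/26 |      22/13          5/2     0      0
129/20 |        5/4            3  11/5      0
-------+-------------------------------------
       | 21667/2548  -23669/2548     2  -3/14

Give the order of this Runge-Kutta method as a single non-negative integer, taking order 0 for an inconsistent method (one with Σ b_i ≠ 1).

2

b = (21667/2548, -23669/2548, 2, -3/14)
c = (0, 7/10, 109/26, 129/20)
Ac = (0, 0, 7/4, 736/65)
Σ b_i: 21667/2548·1 + (-23669/2548)·1 + 2·1 + (-3/14)·1 = 1 ✓
b·c: (-23669/2548)·7/10 + 2·109/26 + (-3/14)·129/20 = 1/2 ✓
b·c²: (-23669/2548)·49/100 + 2·11881/676 + (-3/14)·16641/400 = 4104411/189280 ≠ 1/3 ⇒ order 2.
b·Ac: 2·7/4 + (-3/14)·736/65 = 977/910 ≠ 1/6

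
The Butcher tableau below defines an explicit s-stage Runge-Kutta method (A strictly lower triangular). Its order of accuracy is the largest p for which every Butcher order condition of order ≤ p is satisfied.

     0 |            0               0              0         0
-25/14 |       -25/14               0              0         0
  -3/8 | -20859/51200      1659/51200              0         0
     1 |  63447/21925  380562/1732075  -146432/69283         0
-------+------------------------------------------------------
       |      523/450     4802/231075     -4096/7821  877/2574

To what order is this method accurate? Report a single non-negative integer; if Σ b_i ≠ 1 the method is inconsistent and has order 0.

4

b = (523/450, 4802/231075, -4096/7821, 877/2574)
c = (0, -25/14, -3/8, 1)
Ac = (0, 0, -237/4096, 351/877)
Σ b_i: 523/450·1 + 4802/231075·1 + (-4096/7821)·1 + 877/2574·1 = 1 ✓
b·c: 4802/231075·(-25/14) + (-4096/7821)·(-3/8) + 877/2574·1 = 1/2 ✓
b·c²: 4802/231075·625/196 + (-4096/7821)·9/64 + 877/2574·1 = 1/3 ✓
b·Ac: (-4096/7821)·(-237/4096) + 877/2574·351/877 = 1/6 ✓
b·c³: 4802/231075·(-15625/2744) + (-4096/7821)·(-27/512) + 877/2574·1 = 1/4 ✓
b·(c∘Ac): (-4096/7821)·711/32768 + 877/2574·351/877 = 1/8 ✓
b·Ac²: (-4096/7821)·5925/57344 + 877/2574·4953/12278 = 1/12 ✓
b·A²c: 877/2574·429/3508 = 1/24 ✓; 4 stages ⇒ order 4.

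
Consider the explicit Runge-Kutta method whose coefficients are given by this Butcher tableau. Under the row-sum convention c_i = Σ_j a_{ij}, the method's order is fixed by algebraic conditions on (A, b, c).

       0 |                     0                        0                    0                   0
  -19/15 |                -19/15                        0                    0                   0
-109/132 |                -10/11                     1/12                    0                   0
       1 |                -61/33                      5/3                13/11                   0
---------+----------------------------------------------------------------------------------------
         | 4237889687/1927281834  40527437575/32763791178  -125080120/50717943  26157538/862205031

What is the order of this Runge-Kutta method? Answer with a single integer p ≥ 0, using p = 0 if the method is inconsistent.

b = (4237889687/1927281834, 40527437575/32763791178, -125080120/50717943, 26157538/862205031)
c = (0, -19/15, -109/132, 1)
Ac = (0, 0, -19/180, -13447/4356)
Σ b_i: 4237889687/1927281834·1 + 40527437575/32763791178·1 + (-125080120/50717943)·1 + 26157538/862205031·1 = 1 ✓
b·c: 40527437575/32763791178·(-19/15) + (-125080120/50717943)·(-109/132) + 26157538/862205031·1 = 1/2 ✓
b·c²: 40527437575/32763791178·361/225 + (-125080120/50717943)·11881/17424 + 26157538/862205031·1 = 1/3 ✓
b·Ac: (-125080120/50717943)·(-19/180) + 26157538/862205031·(-13447/4356) = 1/6 ✓
b·c³: 40527437575/32763791178·(-6859/3375) + (-125080120/50717943)·(-1295029/2299968) + 26157538/862205031·1 = -219903951887/200843054280 ≠ 1/4 ⇒ order 3.
b·(c∘Ac): (-125080120/50717943)·2071/23760 + 26157538/862205031·(-13447/4356) = -422612290/1369384461 ≠ 1/8
b·Ac²: (-125080120/50717943)·361/2700 + 26157538/862205031·10004651/2874960 = -255124526933/1138110640920 ≠ 1/12
b·A²c: 26157538/862205031·(-247/1980) = -293677813/77598452790 ≠ 1/24

3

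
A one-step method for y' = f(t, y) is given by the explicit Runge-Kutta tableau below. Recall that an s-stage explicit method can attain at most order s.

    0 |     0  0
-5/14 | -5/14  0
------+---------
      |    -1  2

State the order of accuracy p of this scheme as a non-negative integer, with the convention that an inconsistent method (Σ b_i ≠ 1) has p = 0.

b = (-1, 2)
c = (0, -5/14)
Σ b_i: (-1)·1 + 2·1 = 1 ✓
b·c: 2·(-5/14) = -5/7 ≠ 1/2 ⇒ order 1.

1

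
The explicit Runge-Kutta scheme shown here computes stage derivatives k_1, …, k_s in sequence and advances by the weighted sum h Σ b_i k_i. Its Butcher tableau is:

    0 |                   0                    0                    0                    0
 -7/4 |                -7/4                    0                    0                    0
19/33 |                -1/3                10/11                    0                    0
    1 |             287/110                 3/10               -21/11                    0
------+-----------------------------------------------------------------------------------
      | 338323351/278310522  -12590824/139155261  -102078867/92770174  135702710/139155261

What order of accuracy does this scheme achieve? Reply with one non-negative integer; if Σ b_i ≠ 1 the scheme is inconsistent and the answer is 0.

3

b = (338323351/278310522, -12590824/139155261, -102078867/92770174, 135702710/139155261)
c = (0, -7/4, 19/33, 1)
Ac = (0, 0, -35/22, -7861/4840)
Σ b_i: 338323351/278310522·1 + (-12590824/139155261)·1 + (-102078867/92770174)·1 + 135702710/139155261·1 = 1 ✓
b·c: (-12590824/139155261)·(-7/4) + (-102078867/92770174)·19/33 + 135702710/139155261·1 = 1/2 ✓
b·c²: (-12590824/139155261)·49/16 + (-102078867/92770174)·361/1089 + 135702710/139155261·1 = 1/3 ✓
b·Ac: (-102078867/92770174)·(-35/22) + 135702710/139155261·(-7861/4840) = 1/6 ✓
b·c³: (-12590824/139155261)·(-343/64) + (-102078867/92770174)·6859/35937 + 135702710/139155261·1 = 6560672489/5248141272 ≠ 1/4 ⇒ order 3.
b·(c∘Ac): (-102078867/92770174)·(-665/726) + 135702710/139155261·(-7861/4840) = -11450252/19879323 ≠ 1/8
b·Ac²: (-102078867/92770174)·245/88 + 135702710/139155261·182651/638880 = -14614243531/5248141272 ≠ 1/12
b·A²c: 135702710/139155261·735/242 = 19626425/6626441 ≠ 1/24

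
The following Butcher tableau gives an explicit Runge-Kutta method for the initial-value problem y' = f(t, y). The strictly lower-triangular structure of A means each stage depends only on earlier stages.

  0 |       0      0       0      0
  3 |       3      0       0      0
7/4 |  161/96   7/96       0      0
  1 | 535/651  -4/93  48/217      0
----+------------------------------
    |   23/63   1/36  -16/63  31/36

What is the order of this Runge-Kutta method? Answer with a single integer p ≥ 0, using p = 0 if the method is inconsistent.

4

b = (23/63, 1/36, -16/63, 31/36)
c = (0, 3, 7/4, 1)
Ac = (0, 0, 7/32, 8/31)
Σ b_i: 23/63·1 + 1/36·1 + (-16/63)·1 + 31/36·1 = 1 ✓
b·c: 1/36·3 + (-16/63)·7/4 + 31/36·1 = 1/2 ✓
b·c²: 1/36·9 + (-16/63)·49/16 + 31/36·1 = 1/3 ✓
b·Ac: (-16/63)·7/32 + 31/36·8/31 = 1/6 ✓
b·c³: 1/36·27 + (-16/63)·343/64 + 31/36·1 = 1/4 ✓
b·(c∘Ac): (-16/63)·49/128 + 31/36·8/31 = 1/8 ✓
b·Ac²: (-16/63)·21/32 + 31/36·9/31 = 1/12 ✓
b·A²c: 31/36·3/62 = 1/24 ✓; 4 stages ⇒ order 4.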